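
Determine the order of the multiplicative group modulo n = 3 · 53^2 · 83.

φ(699441) = 699441 · (1 − 1/3) · (1 − 1/53) · (1 − 1/83)
       = 699441 · 8528/13197 = 451984.

451984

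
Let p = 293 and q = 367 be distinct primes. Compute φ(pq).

106872

φ(n) = (p − 1)(q − 1) = (293−1)(367−1) = 292·366 = 106872.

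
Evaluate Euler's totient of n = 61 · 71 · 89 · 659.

φ(61) = 61 − 1 = 60.
φ(71) = 71 − 1 = 70.
φ(89) = 89 − 1 = 88.
φ(659) = 659 − 1 = 658.
φ(254017481) = 60 × 70 × 88 × 658 = 243196800.

243196800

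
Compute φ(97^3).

903264

φ(97^3) = 97^2·(97−1) = 9409·96 = 903264.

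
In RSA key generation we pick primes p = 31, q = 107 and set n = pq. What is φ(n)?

For distinct primes, φ(pq) = (p−1)(q−1) = 30 × 106 = 3180.

3180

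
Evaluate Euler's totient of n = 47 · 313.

φ(14711) = 14711 · (1 − 1/47) · (1 − 1/313)
       = 14711 · 14352/14711 = 14352.

14352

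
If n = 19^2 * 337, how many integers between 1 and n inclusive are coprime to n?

114912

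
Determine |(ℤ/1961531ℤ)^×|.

Factor 1961531: 1961531 = 11**2 · 13 · 29 · 43.
φ(1961531) = 1961531 · (1 − 1/11) · (1 − 1/13) · (1 − 1/29) · (1 − 1/43)
       = 1961531 · 141120/178321 = 1552320.

1552320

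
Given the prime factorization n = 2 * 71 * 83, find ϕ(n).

φ(11786) = 11786 · (1 − 1/2) · (1 − 1/71) · (1 − 1/83)
       = 11786 · 5740/11786 = 5740.

5740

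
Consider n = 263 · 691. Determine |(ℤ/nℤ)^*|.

φ(263) = 263 − 1 = 262.
φ(691) = 691 − 1 = 690.
Multiply: 262 · 690 = 180780.

180780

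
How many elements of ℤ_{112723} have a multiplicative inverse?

96096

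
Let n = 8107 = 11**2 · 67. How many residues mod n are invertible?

7260

φ(11^2) = 11^2 − 11^1 = 121 − 11 = 110.
φ(67) = 67 − 1 = 66.
Multiply: 110 · 66 = 7260.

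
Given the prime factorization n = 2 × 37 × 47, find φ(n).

1656

φ(3478) = 3478 · (1 − 1/2) · (1 − 1/37) · (1 − 1/47)
       = 3478 · 1656/3478 = 1656.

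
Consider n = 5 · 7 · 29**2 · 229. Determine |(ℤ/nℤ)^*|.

φ(6740615) = 6740615 · (1 − 1/5) · (1 − 1/7) · (1 − 1/29) · (1 − 1/229)
       = 6740615 · 153216/232435 = 4443264.

4443264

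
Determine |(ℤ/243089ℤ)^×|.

Prime factorization: 243089 = 7^2 × 11^2 × 41.
φ(7^2) = 7^2 − 7^1 = 49 − 7 = 42.
φ(11^2) = 11^2 − 11^1 = 121 − 11 = 110.
φ(41) = 41 − 1 = 40.
φ(243089) = 42 × 110 × 40 = 184800.

184800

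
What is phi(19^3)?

6498

φ(6859) = 6859 · (1 − 1/19)
       = 6859 · 18/19 = 6498.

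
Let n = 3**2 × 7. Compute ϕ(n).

φ(3^2) = 3^2 − 3^1 = 9 − 3 = 6.
φ(7) = 7 − 1 = 6.
Multiply: 6 · 6 = 36.

36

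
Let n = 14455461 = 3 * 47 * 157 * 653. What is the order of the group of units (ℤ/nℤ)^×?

φ(3) = 3 − 1 = 2.
φ(47) = 47 − 1 = 46.
φ(157) = 157 − 1 = 156.
φ(653) = 653 − 1 = 652.
Since φ is multiplicative, φ(14455461) = 2 · 46 · 156 · 652 = 9357504.

9357504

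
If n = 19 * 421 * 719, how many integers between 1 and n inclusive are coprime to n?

5428080

φ(5751281) = 5751281 · (1 − 1/19) · (1 − 1/421) · (1 − 1/719)
       = 5751281 · 5428080/5751281 = 5428080.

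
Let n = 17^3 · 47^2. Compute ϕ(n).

9997088

φ(10852817) = 10852817 · (1 − 1/17) · (1 − 1/47)
       = 10852817 · 736/799 = 9997088.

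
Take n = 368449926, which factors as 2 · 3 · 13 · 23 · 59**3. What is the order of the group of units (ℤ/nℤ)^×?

106602144

φ(2) = 2 − 1 = 1.
φ(3) = 3 − 1 = 2.
φ(13) = 13 − 1 = 12.
φ(23) = 23 − 1 = 22.
φ(59^3) = 59^2·(59−1) = 3481·58 = 201898.
Since φ is multiplicative, φ(368449926) = 1 · 2 · 12 · 22 · 201898 = 106602144.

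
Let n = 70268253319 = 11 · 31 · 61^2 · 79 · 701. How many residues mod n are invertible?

φ(70268253319) = 70268253319 · (1 − 1/11) · (1 − 1/31) · (1 − 1/61) · (1 − 1/79) · (1 − 1/701)
       = 70268253319 · 982800000/1151938579 = 59950800000.

59950800000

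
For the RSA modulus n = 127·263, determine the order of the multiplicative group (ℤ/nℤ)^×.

33012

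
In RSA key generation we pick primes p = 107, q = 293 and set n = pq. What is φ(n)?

30952

φ(pq) = (p−1)(q−1) = 106 · 292 = 30952.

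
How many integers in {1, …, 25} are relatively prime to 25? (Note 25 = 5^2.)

φ(5^2) = 5^2 − 5^1 = 25 − 5 = 20.

20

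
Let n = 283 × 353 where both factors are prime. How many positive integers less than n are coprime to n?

99264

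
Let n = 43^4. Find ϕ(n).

3339294

φ(43^4) = 43^4 − 43^3 = 3418801 − 79507 = 3339294.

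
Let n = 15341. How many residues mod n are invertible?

14168

15341 = 23**2 * 29.
φ(23^2) = 23^2 − 23^1 = 529 − 23 = 506.
φ(29) = 29 − 1 = 28.
φ(15341) = 506 × 28 = 14168.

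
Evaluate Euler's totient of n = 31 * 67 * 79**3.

963860040

φ(31) = 31 − 1 = 30.
φ(67) = 67 − 1 = 66.
φ(79^3) = 79^3 − 79^2 = 493039 − 6241 = 486798.
Since φ is multiplicative, φ(1024042003) = 30 · 66 · 486798 = 963860040.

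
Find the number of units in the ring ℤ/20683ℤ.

First factor: 20683 = 13 × 37 × 43.
φ(20683) = 20683 · (1 − 1/13) · (1 − 1/37) · (1 − 1/43)
       = 20683 · 18144/20683 = 18144.

18144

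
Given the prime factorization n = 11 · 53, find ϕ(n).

φ(11) = 11 − 1 = 10.
φ(53) = 53 − 1 = 52.
φ(583) = 10 × 52 = 520.

520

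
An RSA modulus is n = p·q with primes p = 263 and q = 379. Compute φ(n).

φ(n) = (p − 1)(q − 1) = (263−1)(379−1) = 262·378 = 99036.

99036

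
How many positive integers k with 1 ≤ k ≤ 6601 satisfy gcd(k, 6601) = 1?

Factor 6601: 6601 = 7 · 23 · 41.
φ(6601) = 6601 · (1 − 1/7) · (1 − 1/23) · (1 − 1/41)
       = 6601 · 5280/6601 = 5280.

5280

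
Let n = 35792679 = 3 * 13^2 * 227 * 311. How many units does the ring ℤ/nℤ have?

21858720

φ(35792679) = 35792679 · (1 − 1/3) · (1 − 1/13) · (1 − 1/227) · (1 − 1/311)
       = 35792679 · 1681440/2753283 = 21858720.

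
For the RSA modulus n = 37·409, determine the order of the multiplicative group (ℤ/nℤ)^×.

φ(15133) = 15133 · (1 − 1/37) · (1 − 1/409)
       = 15133 · 14688/15133 = 14688.

14688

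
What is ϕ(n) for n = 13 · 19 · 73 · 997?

φ(17976907) = 17976907 · (1 − 1/13) · (1 − 1/19) · (1 − 1/73) · (1 − 1/997)
       = 17976907 · 15489792/17976907 = 15489792.

15489792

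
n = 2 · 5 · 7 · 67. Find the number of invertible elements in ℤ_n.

1584

φ(4690) = 4690 · (1 − 1/2) · (1 − 1/5) · (1 − 1/7) · (1 − 1/67)
       = 4690 · 1584/4690 = 1584.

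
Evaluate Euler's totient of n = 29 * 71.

1960

φ(29) = 29 − 1 = 28.
φ(71) = 71 − 1 = 70.
Multiply: 28 · 70 = 1960.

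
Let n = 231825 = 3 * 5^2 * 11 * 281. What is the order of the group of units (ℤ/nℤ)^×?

112000

φ(231825) = 231825 · (1 − 1/3) · (1 − 1/5) · (1 − 1/11) · (1 − 1/281)
       = 231825 · 22400/46365 = 112000.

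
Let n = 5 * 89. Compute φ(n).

φ(5) = 5 − 1 = 4.
φ(89) = 89 − 1 = 88.
φ(445) = 4 × 88 = 352.

352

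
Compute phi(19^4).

φ(130321) = 130321 · (1 − 1/19)
       = 130321 · 18/19 = 123462.

123462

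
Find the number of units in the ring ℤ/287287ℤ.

201600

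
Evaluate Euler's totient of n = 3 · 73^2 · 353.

3700224

φ(3) = 3 − 1 = 2.
φ(73^2) = 73^1·(73−1) = 73·72 = 5256.
φ(353) = 353 − 1 = 352.
Multiply: 2 · 5256 · 352 = 3700224.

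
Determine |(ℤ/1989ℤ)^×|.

1152

Prime factorization: 1989 = 3^2 · 13 · 17.
φ(3^2) = 3^1·(3−1) = 3·2 = 6.
φ(13) = 13 − 1 = 12.
φ(17) = 17 − 1 = 16.
Since φ is multiplicative, φ(1989) = 6 · 12 · 16 = 1152.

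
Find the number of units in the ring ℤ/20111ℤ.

First factor: 20111 = 7 * 13^2 * 17.
φ(20111) = 20111 · (1 − 1/7) · (1 − 1/13) · (1 − 1/17)
       = 20111 · 1152/1547 = 14976.

14976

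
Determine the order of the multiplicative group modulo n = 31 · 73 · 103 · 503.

φ(31) = 31 − 1 = 30.
φ(73) = 73 − 1 = 72.
φ(103) = 103 − 1 = 102.
φ(503) = 503 − 1 = 502.
φ(117243767) = 30 × 72 × 102 × 502 = 110600640.

110600640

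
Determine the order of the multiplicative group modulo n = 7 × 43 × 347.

87192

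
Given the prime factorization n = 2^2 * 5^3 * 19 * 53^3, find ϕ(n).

525844800

φ(1414331500) = 1414331500 · (1 − 1/2) · (1 − 1/5) · (1 − 1/19) · (1 − 1/53)
       = 1414331500 · 3744/10070 = 525844800.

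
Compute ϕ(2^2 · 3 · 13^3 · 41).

324480

φ(2^2) = 2^1·(2−1) = 2·1 = 2.
φ(3) = 3 − 1 = 2.
φ(13^3) = 13^3 − 13^2 = 2197 − 169 = 2028.
φ(41) = 41 − 1 = 40.
Since φ is multiplicative, φ(1080924) = 2 · 2 · 2028 · 40 = 324480.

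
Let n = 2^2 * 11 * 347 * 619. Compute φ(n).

φ(9450892) = 9450892 · (1 − 1/2) · (1 − 1/11) · (1 − 1/347) · (1 − 1/619)
       = 9450892 · 2138280/4725446 = 4276560.

4276560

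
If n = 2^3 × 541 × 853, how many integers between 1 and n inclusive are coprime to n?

φ(2^3) = 2^2·(2−1) = 4·1 = 4.
φ(541) = 541 − 1 = 540.
φ(853) = 853 − 1 = 852.
Multiply: 4 · 540 · 852 = 1840320.

1840320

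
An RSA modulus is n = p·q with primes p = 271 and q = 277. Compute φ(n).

φ(n) = (p − 1)(q − 1) = (271−1)(277−1) = 270·276 = 74520.

74520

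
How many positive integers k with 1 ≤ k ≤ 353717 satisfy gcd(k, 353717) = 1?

353717 = 7 * 13^3 * 23.
φ(7) = 7 − 1 = 6.
φ(13^3) = 13^3 − 13^2 = 2197 − 169 = 2028.
φ(23) = 23 − 1 = 22.
Multiply: 6 · 2028 · 22 = 267696.

267696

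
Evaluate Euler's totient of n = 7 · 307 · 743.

1362312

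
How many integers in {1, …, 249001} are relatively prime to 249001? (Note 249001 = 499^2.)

φ(499^2) = 499^1·(499−1) = 499·498 = 248502.

248502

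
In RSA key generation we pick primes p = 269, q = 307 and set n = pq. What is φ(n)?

82008

For distinct primes, φ(pq) = (p−1)(q−1) = 268 × 306 = 82008.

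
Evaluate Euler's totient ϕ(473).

First factor: 473 = 11 × 43.
φ(473) = 473 · (1 − 1/11) · (1 − 1/43)
       = 473 · 420/473 = 420.

420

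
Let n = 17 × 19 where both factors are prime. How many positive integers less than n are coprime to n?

φ(17) = 17 − 1 = 16.
φ(19) = 19 − 1 = 18.
φ(323) = 16 × 18 = 288.

288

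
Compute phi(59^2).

3422

φ(3481) = 3481 · (1 − 1/59)
       = 3481 · 58/59 = 3422.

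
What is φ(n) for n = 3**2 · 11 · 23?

φ(3^2) = 3^2 − 3^1 = 9 − 3 = 6.
φ(11) = 11 − 1 = 10.
φ(23) = 23 − 1 = 22.
Since φ is multiplicative, φ(2277) = 6 · 10 · 22 = 1320.

1320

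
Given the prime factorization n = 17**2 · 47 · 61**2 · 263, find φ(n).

φ(13292636209) = 13292636209 · (1 − 1/17) · (1 − 1/47) · (1 − 1/61) · (1 − 1/263)
       = 13292636209 · 11569920/12818357 = 11998007040.

11998007040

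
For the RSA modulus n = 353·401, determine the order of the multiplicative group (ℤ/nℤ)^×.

140800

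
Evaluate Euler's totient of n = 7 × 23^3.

69828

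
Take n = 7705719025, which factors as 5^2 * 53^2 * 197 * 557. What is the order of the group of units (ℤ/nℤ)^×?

6006757120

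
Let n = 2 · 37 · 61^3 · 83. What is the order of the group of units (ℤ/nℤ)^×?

659063520

φ(1394117302) = 1394117302 · (1 − 1/2) · (1 − 1/37) · (1 − 1/61) · (1 − 1/83)
       = 1394117302 · 177120/374662 = 659063520.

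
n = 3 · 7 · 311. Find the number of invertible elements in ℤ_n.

3720

φ(6531) = 6531 · (1 − 1/3) · (1 − 1/7) · (1 − 1/311)
       = 6531 · 3720/6531 = 3720.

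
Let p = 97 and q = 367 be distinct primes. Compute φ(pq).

For distinct primes, φ(pq) = (p−1)(q−1) = 96 × 366 = 35136.

35136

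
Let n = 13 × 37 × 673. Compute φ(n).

φ(13) = 13 − 1 = 12.
φ(37) = 37 − 1 = 36.
φ(673) = 673 − 1 = 672.
Since φ is multiplicative, φ(323713) = 12 · 36 · 672 = 290304.

290304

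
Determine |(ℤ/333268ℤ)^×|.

139776

333268 = 2^2 · 13^2 · 17 · 29.
φ(2^2) = 2^2 − 2^1 = 4 − 2 = 2.
φ(13^2) = 13^2 − 13^1 = 169 − 13 = 156.
φ(17) = 17 − 1 = 16.
φ(29) = 29 − 1 = 28.
Multiply: 2 · 156 · 16 · 28 = 139776.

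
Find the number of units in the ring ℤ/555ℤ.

288

Prime factorization: 555 = 3 · 5 · 37.
φ(555) = 555 · (1 − 1/3) · (1 − 1/5) · (1 − 1/37)
       = 555 · 288/555 = 288.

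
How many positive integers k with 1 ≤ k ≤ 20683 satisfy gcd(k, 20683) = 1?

18144

Factor 20683: 20683 = 13 × 37 × 43.
φ(13) = 13 − 1 = 12.
φ(37) = 37 − 1 = 36.
φ(43) = 43 − 1 = 42.
Since φ is multiplicative, φ(20683) = 12 · 36 · 42 = 18144.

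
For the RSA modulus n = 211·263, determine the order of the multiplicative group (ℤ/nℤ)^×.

55020

For distinct primes, φ(pq) = (p−1)(q−1) = 210 × 262 = 55020.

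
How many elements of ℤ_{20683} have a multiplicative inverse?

18144

Factor 20683: 20683 = 13 * 37 * 43.
φ(20683) = 20683 · (1 − 1/13) · (1 − 1/37) · (1 − 1/43)
       = 20683 · 18144/20683 = 18144.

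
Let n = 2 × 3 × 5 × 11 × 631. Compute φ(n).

50400

φ(2) = 2 − 1 = 1.
φ(3) = 3 − 1 = 2.
φ(5) = 5 − 1 = 4.
φ(11) = 11 − 1 = 10.
φ(631) = 631 − 1 = 630.
Multiply: 1 · 2 · 4 · 10 · 630 = 50400.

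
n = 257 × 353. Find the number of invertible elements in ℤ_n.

90112

φ(90721) = 90721 · (1 − 1/257) · (1 − 1/353)
       = 90721 · 90112/90721 = 90112.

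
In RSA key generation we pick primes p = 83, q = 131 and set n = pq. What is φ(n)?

10660

φ(10873) = 10873 · (1 − 1/83) · (1 − 1/131)
       = 10873 · 10660/10873 = 10660.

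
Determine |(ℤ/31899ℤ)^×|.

31899 = 3 · 7**3 · 31.
φ(31899) = 31899 · (1 − 1/3) · (1 − 1/7) · (1 − 1/31)
       = 31899 · 360/651 = 17640.

17640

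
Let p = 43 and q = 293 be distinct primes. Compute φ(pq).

For distinct primes, φ(pq) = (p−1)(q−1) = 42 × 292 = 12264.

12264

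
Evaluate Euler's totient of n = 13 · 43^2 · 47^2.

46854864

φ(53097733) = 53097733 · (1 − 1/13) · (1 − 1/43) · (1 − 1/47)
       = 53097733 · 23184/26273 = 46854864.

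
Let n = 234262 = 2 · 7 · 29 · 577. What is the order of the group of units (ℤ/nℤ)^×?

96768

φ(234262) = 234262 · (1 − 1/2) · (1 − 1/7) · (1 − 1/29) · (1 − 1/577)
       = 234262 · 96768/234262 = 96768.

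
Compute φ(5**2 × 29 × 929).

519680

φ(5^2) = 5^2 − 5^1 = 25 − 5 = 20.
φ(29) = 29 − 1 = 28.
φ(929) = 929 − 1 = 928.
φ(673525) = 20 × 28 × 928 = 519680.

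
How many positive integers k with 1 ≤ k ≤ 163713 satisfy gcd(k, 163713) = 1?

96800

163713 = 3 * 11^3 * 41.
φ(163713) = 163713 · (1 − 1/3) · (1 − 1/11) · (1 − 1/41)
       = 163713 · 800/1353 = 96800.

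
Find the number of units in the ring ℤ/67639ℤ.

55440

Factor 67639: 67639 = 11^2 · 13 · 43.
φ(11^2) = 11^2 − 11^1 = 121 − 11 = 110.
φ(13) = 13 − 1 = 12.
φ(43) = 43 − 1 = 42.
Multiply: 110 · 12 · 42 = 55440.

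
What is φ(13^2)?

φ(13^2) = 13^1·(13−1) = 13·12 = 156.

156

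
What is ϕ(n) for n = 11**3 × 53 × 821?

51594400

φ(11^3) = 11^2·(11−1) = 121·10 = 1210.
φ(53) = 53 − 1 = 52.
φ(821) = 821 − 1 = 820.
Multiply: 1210 · 52 · 820 = 51594400.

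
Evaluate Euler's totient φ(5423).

4480

5423 = 11 · 17 · 29.
φ(11) = 11 − 1 = 10.
φ(17) = 17 − 1 = 16.
φ(29) = 29 − 1 = 28.
Multiply: 10 · 16 · 28 = 4480.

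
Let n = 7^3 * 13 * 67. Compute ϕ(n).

φ(7^3) = 7^2·(7−1) = 49·6 = 294.
φ(13) = 13 − 1 = 12.
φ(67) = 67 − 1 = 66.
Multiply: 294 · 12 · 66 = 232848.

232848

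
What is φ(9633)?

Prime factorization: 9633 = 3 * 13^2 * 19.
φ(3) = 3 − 1 = 2.
φ(13^2) = 13^1·(13−1) = 13·12 = 156.
φ(19) = 19 − 1 = 18.
φ(9633) = 2 × 156 × 18 = 5616.

5616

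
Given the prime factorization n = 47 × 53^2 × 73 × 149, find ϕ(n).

φ(1436014171) = 1436014171 · (1 − 1/47) · (1 − 1/53) · (1 − 1/73) · (1 − 1/149)
       = 1436014171 · 25489152/27094607 = 1350925056.

1350925056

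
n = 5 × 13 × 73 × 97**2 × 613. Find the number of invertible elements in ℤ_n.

φ(27367817165) = 27367817165 · (1 − 1/5) · (1 − 1/13) · (1 − 1/73) · (1 − 1/97) · (1 − 1/613)
       = 27367817165 · 203046912/282142445 = 19695550464.

19695550464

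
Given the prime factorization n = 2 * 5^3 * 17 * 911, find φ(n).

φ(3871750) = 3871750 · (1 − 1/2) · (1 − 1/5) · (1 − 1/17) · (1 − 1/911)
       = 3871750 · 58240/154870 = 1456000.

1456000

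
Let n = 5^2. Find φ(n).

φ(25) = 25 · (1 − 1/5)
       = 25 · 4/5 = 20.

20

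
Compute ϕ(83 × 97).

φ(8051) = 8051 · (1 − 1/83) · (1 − 1/97)
       = 8051 · 7872/8051 = 7872.

7872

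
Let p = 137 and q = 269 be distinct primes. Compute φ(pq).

36448

For distinct primes, φ(pq) = (p−1)(q−1) = 136 × 268 = 36448.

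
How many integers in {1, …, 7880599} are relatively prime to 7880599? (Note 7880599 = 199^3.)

7840998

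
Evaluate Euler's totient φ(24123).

13440

Prime factorization: 24123 = 3 · 11 · 17 · 43.
φ(24123) = 24123 · (1 − 1/3) · (1 − 1/11) · (1 − 1/17) · (1 − 1/43)
       = 24123 · 13440/24123 = 13440.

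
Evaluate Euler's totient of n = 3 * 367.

732

φ(3) = 3 − 1 = 2.
φ(367) = 367 − 1 = 366.
φ(1101) = 2 × 366 = 732.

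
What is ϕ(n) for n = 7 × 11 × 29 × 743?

1246560

φ(1659119) = 1659119 · (1 − 1/7) · (1 − 1/11) · (1 − 1/29) · (1 − 1/743)
       = 1659119 · 1246560/1659119 = 1246560.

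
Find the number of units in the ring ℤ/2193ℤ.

First factor: 2193 = 3 * 17 * 43.
φ(2193) = 2193 · (1 − 1/3) · (1 − 1/17) · (1 − 1/43)
       = 2193 · 1344/2193 = 1344.

1344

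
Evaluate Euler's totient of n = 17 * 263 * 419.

φ(1873349) = 1873349 · (1 − 1/17) · (1 − 1/263) · (1 − 1/419)
       = 1873349 · 1752256/1873349 = 1752256.

1752256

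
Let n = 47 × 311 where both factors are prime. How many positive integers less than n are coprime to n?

φ(14617) = 14617 · (1 − 1/47) · (1 − 1/311)
       = 14617 · 14260/14617 = 14260.

14260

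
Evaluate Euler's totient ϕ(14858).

Prime factorization: 14858 = 2 · 17 · 19 · 23.
φ(14858) = 14858 · (1 − 1/2) · (1 − 1/17) · (1 − 1/19) · (1 − 1/23)
       = 14858 · 6336/14858 = 6336.

6336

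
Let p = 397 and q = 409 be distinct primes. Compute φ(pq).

161568

φ(397) = 397 − 1 = 396.
φ(409) = 409 − 1 = 408.
Since φ is multiplicative, φ(162373) = 396 · 408 = 161568.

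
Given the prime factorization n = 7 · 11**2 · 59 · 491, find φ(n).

φ(7) = 7 − 1 = 6.
φ(11^2) = 11^2 − 11^1 = 121 − 11 = 110.
φ(59) = 59 − 1 = 58.
φ(491) = 491 − 1 = 490.
φ(24536743) = 6 × 110 × 58 × 490 = 18757200.

18757200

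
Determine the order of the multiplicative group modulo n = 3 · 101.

φ(3) = 3 − 1 = 2.
φ(101) = 101 − 1 = 100.
Multiply: 2 · 100 = 200.

200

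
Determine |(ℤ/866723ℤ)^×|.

665280

Factor 866723: 866723 = 11^2 * 13 * 19 * 29.
φ(11^2) = 11^1·(11−1) = 11·10 = 110.
φ(13) = 13 − 1 = 12.
φ(19) = 19 − 1 = 18.
φ(29) = 29 − 1 = 28.
Since φ is multiplicative, φ(866723) = 110 · 12 · 18 · 28 = 665280.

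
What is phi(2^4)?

φ(16) = 16 · (1 − 1/2)
       = 16 · 1/2 = 8.

8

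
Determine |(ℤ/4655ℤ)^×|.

3024

4655 = 5 · 7^2 · 19.
φ(5) = 5 − 1 = 4.
φ(7^2) = 7^2 − 7^1 = 49 − 7 = 42.
φ(19) = 19 − 1 = 18.
Since φ is multiplicative, φ(4655) = 4 · 42 · 18 = 3024.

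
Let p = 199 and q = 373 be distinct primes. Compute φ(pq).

φ(n) = (p − 1)(q − 1) = (199−1)(373−1) = 198·372 = 73656.

73656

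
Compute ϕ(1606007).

1606007 = 13^3 · 17 · 43.
φ(13^3) = 13^3 − 13^2 = 2197 − 169 = 2028.
φ(17) = 17 − 1 = 16.
φ(43) = 43 − 1 = 42.
Since φ is multiplicative, φ(1606007) = 2028 · 16 · 42 = 1362816.

1362816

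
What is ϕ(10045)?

Prime factorization: 10045 = 5 × 7^2 × 41.
φ(10045) = 10045 · (1 − 1/5) · (1 − 1/7) · (1 − 1/41)
       = 10045 · 960/1435 = 6720.

6720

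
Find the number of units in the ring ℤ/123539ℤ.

First factor: 123539 = 13**2 * 17 * 43.
φ(123539) = 123539 · (1 − 1/13) · (1 − 1/17) · (1 − 1/43)
       = 123539 · 8064/9503 = 104832.

104832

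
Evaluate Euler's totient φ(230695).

169344

Prime factorization: 230695 = 5 · 29 · 37 · 43.
φ(5) = 5 − 1 = 4.
φ(29) = 29 − 1 = 28.
φ(37) = 37 − 1 = 36.
φ(43) = 43 − 1 = 42.
Since φ is multiplicative, φ(230695) = 4 · 28 · 36 · 42 = 169344.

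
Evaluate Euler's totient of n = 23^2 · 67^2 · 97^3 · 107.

φ(23^2) = 23^1·(23−1) = 23·22 = 506.
φ(67^2) = 67^2 − 67^1 = 4489 − 67 = 4422.
φ(97^3) = 97^2·(97−1) = 9409·96 = 903264.
φ(107) = 107 − 1 = 106.
φ(231901873857491) = 506 × 4422 × 903264 × 106 = 214234703071488.

214234703071488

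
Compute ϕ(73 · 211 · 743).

φ(73) = 73 − 1 = 72.
φ(211) = 211 − 1 = 210.
φ(743) = 743 − 1 = 742.
φ(11444429) = 72 × 210 × 742 = 11219040.

11219040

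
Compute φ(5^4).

φ(5^4) = 5^3·(5−1) = 125·4 = 500.

500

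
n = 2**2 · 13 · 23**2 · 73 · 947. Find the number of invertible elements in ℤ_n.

827152128

φ(2^2) = 2^2 − 2^1 = 4 − 2 = 2.
φ(13) = 13 − 1 = 12.
φ(23^2) = 23^1·(23−1) = 23·22 = 506.
φ(73) = 73 − 1 = 72.
φ(947) = 947 − 1 = 946.
φ(1901655548) = 2 × 12 × 506 × 72 × 946 = 827152128.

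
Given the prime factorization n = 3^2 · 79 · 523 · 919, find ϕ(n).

φ(341732907) = 341732907 · (1 − 1/3) · (1 − 1/79) · (1 − 1/523) · (1 − 1/919)
       = 341732907 · 74754576/113910969 = 224263728.

224263728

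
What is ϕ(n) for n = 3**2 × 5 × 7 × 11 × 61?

φ(3^2) = 3^2 − 3^1 = 9 − 3 = 6.
φ(5) = 5 − 1 = 4.
φ(7) = 7 − 1 = 6.
φ(11) = 11 − 1 = 10.
φ(61) = 61 − 1 = 60.
φ(211365) = 6 × 4 × 6 × 10 × 60 = 86400.

86400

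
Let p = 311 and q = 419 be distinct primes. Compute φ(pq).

For distinct primes, φ(pq) = (p−1)(q−1) = 310 × 418 = 129580.

129580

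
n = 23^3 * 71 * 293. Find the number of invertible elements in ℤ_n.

237880720

φ(23^3) = 23^3 − 23^2 = 12167 − 529 = 11638.
φ(71) = 71 − 1 = 70.
φ(293) = 293 − 1 = 292.
φ(253110101) = 11638 × 70 × 292 = 237880720.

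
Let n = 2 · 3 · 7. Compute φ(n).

12

φ(42) = 42 · (1 − 1/2) · (1 − 1/3) · (1 − 1/7)
       = 42 · 12/42 = 12.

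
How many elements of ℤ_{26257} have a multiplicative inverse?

19800

Prime factorization: 26257 = 7 · 11^2 · 31.
φ(26257) = 26257 · (1 − 1/7) · (1 − 1/11) · (1 − 1/31)
       = 26257 · 1800/2387 = 19800.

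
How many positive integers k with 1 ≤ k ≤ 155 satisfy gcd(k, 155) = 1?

120

Prime factorization: 155 = 5 × 31.
φ(155) = 155 · (1 − 1/5) · (1 − 1/31)
       = 155 · 120/155 = 120.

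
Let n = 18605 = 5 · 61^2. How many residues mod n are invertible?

14640

φ(18605) = 18605 · (1 − 1/5) · (1 − 1/61)
       = 18605 · 240/305 = 14640.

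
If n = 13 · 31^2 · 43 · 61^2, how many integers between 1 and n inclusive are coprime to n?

φ(1998917479) = 1998917479 · (1 − 1/13) · (1 − 1/31) · (1 − 1/43) · (1 − 1/61)
       = 1998917479 · 907200/1057069 = 1715515200.

1715515200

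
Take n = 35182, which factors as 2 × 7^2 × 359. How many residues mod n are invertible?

φ(35182) = 35182 · (1 − 1/2) · (1 − 1/7) · (1 − 1/359)
       = 35182 · 2148/5026 = 15036.

15036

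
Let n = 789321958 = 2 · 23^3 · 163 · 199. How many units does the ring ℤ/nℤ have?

373300488

φ(2) = 2 − 1 = 1.
φ(23^3) = 23^2·(23−1) = 529·22 = 11638.
φ(163) = 163 − 1 = 162.
φ(199) = 199 − 1 = 198.
Since φ is multiplicative, φ(789321958) = 1 · 11638 · 162 · 198 = 373300488.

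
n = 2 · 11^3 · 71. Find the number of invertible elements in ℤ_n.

84700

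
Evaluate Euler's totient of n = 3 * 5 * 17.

φ(3) = 3 − 1 = 2.
φ(5) = 5 − 1 = 4.
φ(17) = 17 − 1 = 16.
Since φ is multiplicative, φ(255) = 2 · 4 · 16 = 128.

128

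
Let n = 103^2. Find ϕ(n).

10506

φ(103^2) = 103^2 − 103^1 = 10609 − 103 = 10506.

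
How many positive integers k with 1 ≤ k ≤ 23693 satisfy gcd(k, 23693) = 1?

23693 = 19 * 29 * 43.
φ(23693) = 23693 · (1 − 1/19) · (1 − 1/29) · (1 − 1/43)
       = 23693 · 21168/23693 = 21168.

21168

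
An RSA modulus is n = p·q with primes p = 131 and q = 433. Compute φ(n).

56160

φ(131) = 131 − 1 = 130.
φ(433) = 433 − 1 = 432.
Multiply: 130 · 432 = 56160.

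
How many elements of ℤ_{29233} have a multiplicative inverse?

29233 = 23 · 31 · 41.
φ(23) = 23 − 1 = 22.
φ(31) = 31 − 1 = 30.
φ(41) = 41 − 1 = 40.
Since φ is multiplicative, φ(29233) = 22 · 30 · 40 = 26400.

26400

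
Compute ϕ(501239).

427680

First factor: 501239 = 19 · 23 · 31 · 37.
φ(501239) = 501239 · (1 − 1/19) · (1 − 1/23) · (1 − 1/31) · (1 − 1/37)
       = 501239 · 427680/501239 = 427680.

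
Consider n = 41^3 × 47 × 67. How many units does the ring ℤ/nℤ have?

204140640

φ(41^3) = 41^2·(41−1) = 1681·40 = 67240.
φ(47) = 47 − 1 = 46.
φ(67) = 67 − 1 = 66.
Multiply: 67240 · 46 · 66 = 204140640.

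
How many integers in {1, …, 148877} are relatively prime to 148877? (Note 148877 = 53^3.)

146068

φ(53^3) = 53^3 − 53^2 = 148877 − 2809 = 146068.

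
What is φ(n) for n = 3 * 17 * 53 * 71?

116480

φ(3) = 3 − 1 = 2.
φ(17) = 17 − 1 = 16.
φ(53) = 53 − 1 = 52.
φ(71) = 71 − 1 = 70.
φ(191913) = 2 × 16 × 52 × 70 = 116480.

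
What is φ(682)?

300

Prime factorization: 682 = 2 * 11 * 31.
φ(2) = 2 − 1 = 1.
φ(11) = 11 − 1 = 10.
φ(31) = 31 − 1 = 30.
Multiply: 1 · 10 · 30 = 300.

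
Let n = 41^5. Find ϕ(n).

113030440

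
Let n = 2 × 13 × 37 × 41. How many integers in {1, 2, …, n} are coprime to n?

φ(2) = 2 − 1 = 1.
φ(13) = 13 − 1 = 12.
φ(37) = 37 − 1 = 36.
φ(41) = 41 − 1 = 40.
Since φ is multiplicative, φ(39442) = 1 · 12 · 36 · 40 = 17280.

17280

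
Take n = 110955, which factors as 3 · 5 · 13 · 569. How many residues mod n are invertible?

54528

φ(110955) = 110955 · (1 − 1/3) · (1 − 1/5) · (1 − 1/13) · (1 − 1/569)
       = 110955 · 54528/110955 = 54528.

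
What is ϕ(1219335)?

1219335 = 3 * 5 * 13**3 * 37.
φ(1219335) = 1219335 · (1 − 1/3) · (1 − 1/5) · (1 − 1/13) · (1 − 1/37)
       = 1219335 · 3456/7215 = 584064.

584064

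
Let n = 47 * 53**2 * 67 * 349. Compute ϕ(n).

2911791168

φ(47) = 47 − 1 = 46.
φ(53^2) = 53^1·(53−1) = 53·52 = 2756.
φ(67) = 67 − 1 = 66.
φ(349) = 349 − 1 = 348.
φ(3087093809) = 46 × 2756 × 66 × 348 = 2911791168.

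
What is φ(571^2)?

φ(571^2) = 571^2 − 571^1 = 326041 − 571 = 325470.

325470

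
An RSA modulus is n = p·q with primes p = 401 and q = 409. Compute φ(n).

φ(164009) = 164009 · (1 − 1/401) · (1 − 1/409)
       = 164009 · 163200/164009 = 163200.

163200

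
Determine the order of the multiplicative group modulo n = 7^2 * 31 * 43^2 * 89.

200249280

φ(249968159) = 249968159 · (1 − 1/7) · (1 − 1/31) · (1 − 1/43) · (1 − 1/89)
       = 249968159 · 665280/830459 = 200249280.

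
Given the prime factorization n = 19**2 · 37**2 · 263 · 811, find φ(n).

96675547680

φ(105411320237) = 105411320237 · (1 − 1/19) · (1 − 1/37) · (1 − 1/263) · (1 − 1/811)
       = 105411320237 · 137518560/149944979 = 96675547680.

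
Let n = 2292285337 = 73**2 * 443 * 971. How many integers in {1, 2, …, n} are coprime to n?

φ(73^2) = 73^2 − 73^1 = 5329 − 73 = 5256.
φ(443) = 443 − 1 = 442.
φ(971) = 971 − 1 = 970.
Multiply: 5256 · 442 · 970 = 2253457440.

2253457440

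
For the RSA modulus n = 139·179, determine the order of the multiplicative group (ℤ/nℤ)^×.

For distinct primes, φ(pq) = (p−1)(q−1) = 138 × 178 = 24564.

24564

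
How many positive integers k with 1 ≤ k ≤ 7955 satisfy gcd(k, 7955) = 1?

Factor 7955: 7955 = 5 · 37 · 43.
φ(5) = 5 − 1 = 4.
φ(37) = 37 − 1 = 36.
φ(43) = 43 − 1 = 42.
Multiply: 4 · 36 · 42 = 6048.

6048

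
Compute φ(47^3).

101614

φ(103823) = 103823 · (1 − 1/47)
       = 103823 · 46/47 = 101614.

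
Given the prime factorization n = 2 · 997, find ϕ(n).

φ(1994) = 1994 · (1 − 1/2) · (1 − 1/997)
       = 1994 · 996/1994 = 996.

996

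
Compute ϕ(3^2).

6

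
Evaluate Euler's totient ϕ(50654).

22680

Prime factorization: 50654 = 2 · 19 · 31 · 43.
φ(2) = 2 − 1 = 1.
φ(19) = 19 − 1 = 18.
φ(31) = 31 − 1 = 30.
φ(43) = 43 − 1 = 42.
Since φ is multiplicative, φ(50654) = 1 · 18 · 30 · 42 = 22680.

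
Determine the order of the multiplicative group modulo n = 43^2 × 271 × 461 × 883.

197837186400

φ(203970720977) = 203970720977 · (1 − 1/43) · (1 − 1/271) · (1 − 1/461) · (1 − 1/883)
       = 203970720977 · 4600864800/4743505139 = 197837186400.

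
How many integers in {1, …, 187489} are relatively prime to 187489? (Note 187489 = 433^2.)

φ(187489) = 187489 · (1 − 1/433)
       = 187489 · 432/433 = 187056.

187056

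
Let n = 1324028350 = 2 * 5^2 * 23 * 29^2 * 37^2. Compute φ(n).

475896960

φ(1324028350) = 1324028350 · (1 − 1/2) · (1 − 1/5) · (1 − 1/23) · (1 − 1/29) · (1 − 1/37)
       = 1324028350 · 88704/246790 = 475896960.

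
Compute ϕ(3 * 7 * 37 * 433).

φ(336441) = 336441 · (1 − 1/3) · (1 − 1/7) · (1 − 1/37) · (1 − 1/433)
       = 336441 · 186624/336441 = 186624.

186624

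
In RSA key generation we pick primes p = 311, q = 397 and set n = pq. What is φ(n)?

For distinct primes, φ(pq) = (p−1)(q−1) = 310 × 396 = 122760.

122760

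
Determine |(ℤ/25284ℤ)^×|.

7056

25284 = 2^2 × 3 × 7^2 × 43.
φ(2^2) = 2^1·(2−1) = 2·1 = 2.
φ(3) = 3 − 1 = 2.
φ(7^2) = 7^2 − 7^1 = 49 − 7 = 42.
φ(43) = 43 − 1 = 42.
Multiply: 2 · 2 · 42 · 42 = 7056.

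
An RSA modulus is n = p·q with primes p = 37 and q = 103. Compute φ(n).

3672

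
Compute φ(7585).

Prime factorization: 7585 = 5 * 37 * 41.
φ(5) = 5 − 1 = 4.
φ(37) = 37 − 1 = 36.
φ(41) = 41 − 1 = 40.
Multiply: 4 · 36 · 40 = 5760.

5760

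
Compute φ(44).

44 = 2^2 · 11.
φ(2^2) = 2^2 − 2^1 = 4 − 2 = 2.
φ(11) = 11 − 1 = 10.
Since φ is multiplicative, φ(44) = 2 · 10 = 20.

20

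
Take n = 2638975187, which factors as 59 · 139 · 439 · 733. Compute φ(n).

φ(2638975187) = 2638975187 · (1 − 1/59) · (1 − 1/139) · (1 − 1/439) · (1 − 1/733)
       = 2638975187 · 2566210464/2638975187 = 2566210464.

2566210464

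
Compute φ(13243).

13243 = 17 × 19 × 41.
φ(13243) = 13243 · (1 − 1/17) · (1 − 1/19) · (1 − 1/41)
       = 13243 · 11520/13243 = 11520.

11520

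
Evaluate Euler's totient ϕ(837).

540

837 = 3^3 · 31.
φ(837) = 837 · (1 − 1/3) · (1 − 1/31)
       = 837 · 60/93 = 540.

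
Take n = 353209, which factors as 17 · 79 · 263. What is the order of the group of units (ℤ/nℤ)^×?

326976

φ(17) = 17 − 1 = 16.
φ(79) = 79 − 1 = 78.
φ(263) = 263 − 1 = 262.
Multiply: 16 · 78 · 262 = 326976.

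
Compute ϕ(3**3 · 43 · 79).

φ(3^3) = 3^3 − 3^2 = 27 − 9 = 18.
φ(43) = 43 − 1 = 42.
φ(79) = 79 − 1 = 78.
Multiply: 18 · 42 · 78 = 58968.

58968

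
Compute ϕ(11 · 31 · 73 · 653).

14083200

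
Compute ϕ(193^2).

φ(193^2) = 193^2 − 193^1 = 37249 − 193 = 37056.

37056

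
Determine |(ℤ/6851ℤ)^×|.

5760

Factor 6851: 6851 = 13 · 17 · 31.
φ(13) = 13 − 1 = 12.
φ(17) = 17 − 1 = 16.
φ(31) = 31 − 1 = 30.
Since φ is multiplicative, φ(6851) = 12 · 16 · 30 = 5760.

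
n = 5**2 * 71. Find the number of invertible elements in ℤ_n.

1400

φ(5^2) = 5^2 − 5^1 = 25 − 5 = 20.
φ(71) = 71 − 1 = 70.
Multiply: 20 · 70 = 1400.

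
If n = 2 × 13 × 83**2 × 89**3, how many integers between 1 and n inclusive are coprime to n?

56929304256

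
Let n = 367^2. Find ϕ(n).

134322

φ(134689) = 134689 · (1 − 1/367)
       = 134689 · 366/367 = 134322.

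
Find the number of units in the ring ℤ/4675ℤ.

3200

4675 = 5^2 × 11 × 17.
φ(4675) = 4675 · (1 − 1/5) · (1 − 1/11) · (1 − 1/17)
       = 4675 · 640/935 = 3200.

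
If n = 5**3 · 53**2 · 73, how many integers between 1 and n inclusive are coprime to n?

φ(25632125) = 25632125 · (1 − 1/5) · (1 − 1/53) · (1 − 1/73)
       = 25632125 · 14976/19345 = 19843200.

19843200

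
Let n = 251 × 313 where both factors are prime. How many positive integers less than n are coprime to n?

78000

φ(pq) = (p−1)(q−1) = 250 · 312 = 78000.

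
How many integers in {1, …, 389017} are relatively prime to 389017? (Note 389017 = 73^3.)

383688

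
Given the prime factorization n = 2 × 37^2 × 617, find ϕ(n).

820512

φ(1689346) = 1689346 · (1 − 1/2) · (1 − 1/37) · (1 − 1/617)
       = 1689346 · 22176/45658 = 820512.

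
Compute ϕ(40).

40 = 2^3 * 5.
φ(2^3) = 2^3 − 2^2 = 8 − 4 = 4.
φ(5) = 5 − 1 = 4.
φ(40) = 4 × 4 = 16.

16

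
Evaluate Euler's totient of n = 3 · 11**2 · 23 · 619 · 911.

φ(4708076241) = 4708076241 · (1 − 1/3) · (1 − 1/11) · (1 − 1/23) · (1 − 1/619) · (1 − 1/911)
       = 4708076241 · 247447200/428006931 = 2721919200.

2721919200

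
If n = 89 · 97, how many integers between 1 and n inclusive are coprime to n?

8448

φ(8633) = 8633 · (1 − 1/89) · (1 − 1/97)
       = 8633 · 8448/8633 = 8448.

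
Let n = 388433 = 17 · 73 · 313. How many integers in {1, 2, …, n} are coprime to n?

359424

φ(388433) = 388433 · (1 − 1/17) · (1 − 1/73) · (1 − 1/313)
       = 388433 · 359424/388433 = 359424.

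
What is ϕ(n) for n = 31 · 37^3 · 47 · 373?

25300434240

φ(27527930033) = 27527930033 · (1 − 1/31) · (1 − 1/37) · (1 − 1/47) · (1 − 1/373)
       = 27527930033 · 18480960/20108057 = 25300434240.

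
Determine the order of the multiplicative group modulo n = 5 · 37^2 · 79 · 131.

54025920

φ(5) = 5 − 1 = 4.
φ(37^2) = 37^1·(37−1) = 37·36 = 1332.
φ(79) = 79 − 1 = 78.
φ(131) = 131 − 1 = 130.
φ(70838905) = 4 × 1332 × 78 × 130 = 54025920.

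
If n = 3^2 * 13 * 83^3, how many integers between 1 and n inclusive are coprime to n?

40672656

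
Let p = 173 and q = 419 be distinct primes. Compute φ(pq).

For distinct primes, φ(pq) = (p−1)(q−1) = 172 × 418 = 71896.

71896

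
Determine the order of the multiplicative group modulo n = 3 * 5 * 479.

3824

φ(7185) = 7185 · (1 − 1/3) · (1 − 1/5) · (1 − 1/479)
       = 7185 · 3824/7185 = 3824.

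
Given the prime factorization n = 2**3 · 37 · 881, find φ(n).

φ(260776) = 260776 · (1 − 1/2) · (1 − 1/37) · (1 − 1/881)
       = 260776 · 31680/65194 = 126720.

126720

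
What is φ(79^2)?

6162

φ(6241) = 6241 · (1 − 1/79)
       = 6241 · 78/79 = 6162.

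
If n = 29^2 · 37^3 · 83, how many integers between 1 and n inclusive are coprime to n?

φ(3535731359) = 3535731359 · (1 − 1/29) · (1 − 1/37) · (1 − 1/83)
       = 3535731359 · 82656/89059 = 3281525856.

3281525856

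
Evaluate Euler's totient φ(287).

Factor 287: 287 = 7 · 41.
φ(7) = 7 − 1 = 6.
φ(41) = 41 − 1 = 40.
Multiply: 6 · 40 = 240.

240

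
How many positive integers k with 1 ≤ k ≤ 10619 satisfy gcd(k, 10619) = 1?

First factor: 10619 = 7 · 37 · 41.
φ(10619) = 10619 · (1 − 1/7) · (1 − 1/37) · (1 − 1/41)
       = 10619 · 8640/10619 = 8640.

8640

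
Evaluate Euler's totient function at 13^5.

φ(13^5) = 13^5 − 13^4 = 371293 − 28561 = 342732.

342732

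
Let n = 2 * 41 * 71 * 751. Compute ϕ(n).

2100000

φ(4372322) = 4372322 · (1 − 1/2) · (1 − 1/41) · (1 − 1/71) · (1 − 1/751)
       = 4372322 · 2100000/4372322 = 2100000.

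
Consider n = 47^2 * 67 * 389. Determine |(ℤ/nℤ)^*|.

55364496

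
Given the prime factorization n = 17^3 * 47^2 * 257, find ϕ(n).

2559254528

φ(2789173969) = 2789173969 · (1 − 1/17) · (1 − 1/47) · (1 − 1/257)
       = 2789173969 · 188416/205343 = 2559254528.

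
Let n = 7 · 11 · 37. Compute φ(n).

2160

φ(2849) = 2849 · (1 − 1/7) · (1 − 1/11) · (1 − 1/37)
       = 2849 · 2160/2849 = 2160.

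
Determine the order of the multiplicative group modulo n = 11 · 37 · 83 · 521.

φ(17599901) = 17599901 · (1 − 1/11) · (1 − 1/37) · (1 − 1/83) · (1 − 1/521)
       = 17599901 · 15350400/17599901 = 15350400.

15350400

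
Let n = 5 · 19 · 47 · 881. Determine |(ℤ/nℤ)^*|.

φ(5) = 5 − 1 = 4.
φ(19) = 19 − 1 = 18.
φ(47) = 47 − 1 = 46.
φ(881) = 881 − 1 = 880.
φ(3933665) = 4 × 18 × 46 × 880 = 2914560.

2914560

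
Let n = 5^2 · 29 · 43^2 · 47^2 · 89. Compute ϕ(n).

192417308160

φ(5^2) = 5^1·(5−1) = 5·4 = 20.
φ(29) = 29 − 1 = 28.
φ(43^2) = 43^1·(43−1) = 43·42 = 1806.
φ(47^2) = 47^1·(47−1) = 47·46 = 2162.
φ(89) = 89 − 1 = 88.
Since φ is multiplicative, φ(263548555525) = 20 · 28 · 1806 · 2162 · 88 = 192417308160.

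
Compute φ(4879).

3840

Factor 4879: 4879 = 7 × 17 × 41.
φ(7) = 7 − 1 = 6.
φ(17) = 17 − 1 = 16.
φ(41) = 41 − 1 = 40.
Since φ is multiplicative, φ(4879) = 6 · 16 · 40 = 3840.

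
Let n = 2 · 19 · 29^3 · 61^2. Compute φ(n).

φ(3448555822) = 3448555822 · (1 − 1/2) · (1 − 1/19) · (1 − 1/29) · (1 − 1/61)
       = 3448555822 · 30240/67222 = 1551342240.

1551342240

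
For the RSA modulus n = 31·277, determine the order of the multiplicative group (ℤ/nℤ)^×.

8280

φ(31) = 31 − 1 = 30.
φ(277) = 277 − 1 = 276.
Since φ is multiplicative, φ(8587) = 30 · 276 = 8280.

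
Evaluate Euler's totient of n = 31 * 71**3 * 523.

5525944200

φ(5802811043) = 5802811043 · (1 − 1/31) · (1 − 1/71) · (1 − 1/523)
       = 5802811043 · 1096200/1151123 = 5525944200.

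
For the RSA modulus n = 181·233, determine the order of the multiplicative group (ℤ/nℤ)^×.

φ(n) = (p − 1)(q − 1) = (181−1)(233−1) = 180·232 = 41760.

41760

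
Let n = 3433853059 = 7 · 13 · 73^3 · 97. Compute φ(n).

2652051456

φ(7) = 7 − 1 = 6.
φ(13) = 13 − 1 = 12.
φ(73^3) = 73^2·(73−1) = 5329·72 = 383688.
φ(97) = 97 − 1 = 96.
Since φ is multiplicative, φ(3433853059) = 6 · 12 · 383688 · 96 = 2652051456.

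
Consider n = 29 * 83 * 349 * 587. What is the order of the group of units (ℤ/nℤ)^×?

φ(29) = 29 − 1 = 28.
φ(83) = 83 − 1 = 82.
φ(349) = 349 − 1 = 348.
φ(587) = 587 − 1 = 586.
Since φ is multiplicative, φ(493105241) = 28 · 82 · 348 · 586 = 468218688.

468218688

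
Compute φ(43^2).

1806

φ(43^2) = 43^1·(43−1) = 43·42 = 1806.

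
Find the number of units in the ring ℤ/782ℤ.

782 = 2 · 17 · 23.
φ(782) = 782 · (1 − 1/2) · (1 − 1/17) · (1 − 1/23)
       = 782 · 352/782 = 352.

352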